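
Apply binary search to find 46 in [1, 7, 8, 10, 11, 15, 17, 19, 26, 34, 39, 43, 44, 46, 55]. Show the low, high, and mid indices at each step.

Binary search for 46 in [1, 7, 8, 10, 11, 15, 17, 19, 26, 34, 39, 43, 44, 46, 55]:

lo=0, hi=14, mid=7, arr[mid]=19 -> 19 < 46, search right half
lo=8, hi=14, mid=11, arr[mid]=43 -> 43 < 46, search right half
lo=12, hi=14, mid=13, arr[mid]=46 -> Found target at index 13!

Binary search finds 46 at index 13 after 3 comparisons. The search repeatedly halves the search space by comparing with the middle element.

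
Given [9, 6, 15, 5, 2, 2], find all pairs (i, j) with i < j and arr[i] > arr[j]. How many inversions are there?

Finding inversions in [9, 6, 15, 5, 2, 2]:

(0, 1): arr[0]=9 > arr[1]=6
(0, 3): arr[0]=9 > arr[3]=5
(0, 4): arr[0]=9 > arr[4]=2
(0, 5): arr[0]=9 > arr[5]=2
(1, 3): arr[1]=6 > arr[3]=5
(1, 4): arr[1]=6 > arr[4]=2
(1, 5): arr[1]=6 > arr[5]=2
(2, 3): arr[2]=15 > arr[3]=5
(2, 4): arr[2]=15 > arr[4]=2
(2, 5): arr[2]=15 > arr[5]=2
(3, 4): arr[3]=5 > arr[4]=2
(3, 5): arr[3]=5 > arr[5]=2

Total inversions: 12

The array has 12 inversion(s): (0,1), (0,3), (0,4), (0,5), (1,3), (1,4), (1,5), (2,3), (2,4), (2,5), (3,4), (3,5). Each pair (i,j) satisfies i < j and arr[i] > arr[j].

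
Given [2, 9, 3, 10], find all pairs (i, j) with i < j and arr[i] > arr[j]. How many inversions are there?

Finding inversions in [2, 9, 3, 10]:

(1, 2): arr[1]=9 > arr[2]=3

Total inversions: 1

The array has 1 inversion(s): (1,2). Each pair (i,j) satisfies i < j and arr[i] > arr[j].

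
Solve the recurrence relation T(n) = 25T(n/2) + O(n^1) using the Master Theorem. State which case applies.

Master Theorem for T(n) = 25T(n/2) + O(n^1):

a = 25, b = 2, c = 1
log_b(a) = log_2(25) = 4.6439

Case 1: c = 1 < log_2(25) = 4.6439
T(n) = O(n^(log_2 25))

For T(n) = 25T(n/2) + O(n^1): log_2(25) = 4.6439. This is Case 1 of the Master Theorem (c < log_b(a), work dominated by leaves), giving O(n^(log_2 25)).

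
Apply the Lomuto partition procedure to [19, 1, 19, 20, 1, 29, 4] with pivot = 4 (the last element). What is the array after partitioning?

Lomuto partition with pivot = 4:

Initial array: [19, 1, 19, 20, 1, 29, 4]

arr[0]=19 > 4: no swap
arr[1]=1 <= 4: swap with position 0, array becomes [1, 19, 19, 20, 1, 29, 4]
arr[2]=19 > 4: no swap
arr[3]=20 > 4: no swap
arr[4]=1 <= 4: swap with position 1, array becomes [1, 1, 19, 20, 19, 29, 4]
arr[5]=29 > 4: no swap

Place pivot at position 2: [1, 1, 4, 20, 19, 29, 19]
Pivot position: 2

After partitioning with pivot 4, the array becomes [1, 1, 4, 20, 19, 29, 19]. The pivot is placed at index 2. All elements to the left of the pivot are <= 4, and all elements to the right are > 4.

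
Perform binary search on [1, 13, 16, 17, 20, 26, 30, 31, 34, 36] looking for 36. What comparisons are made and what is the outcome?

Binary search for 36 in [1, 13, 16, 17, 20, 26, 30, 31, 34, 36]:

lo=0, hi=9, mid=4, arr[mid]=20 -> 20 < 36, search right half
lo=5, hi=9, mid=7, arr[mid]=31 -> 31 < 36, search right half
lo=8, hi=9, mid=8, arr[mid]=34 -> 34 < 36, search right half
lo=9, hi=9, mid=9, arr[mid]=36 -> Found target at index 9!

Binary search finds 36 at index 9 after 4 comparisons. The search repeatedly halves the search space by comparing with the middle element.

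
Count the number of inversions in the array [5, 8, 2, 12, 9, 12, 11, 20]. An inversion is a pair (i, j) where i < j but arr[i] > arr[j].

Finding inversions in [5, 8, 2, 12, 9, 12, 11, 20]:

(0, 2): arr[0]=5 > arr[2]=2
(1, 2): arr[1]=8 > arr[2]=2
(3, 4): arr[3]=12 > arr[4]=9
(3, 6): arr[3]=12 > arr[6]=11
(5, 6): arr[5]=12 > arr[6]=11

Total inversions: 5

The array has 5 inversion(s): (0,2), (1,2), (3,4), (3,6), (5,6). Each pair (i,j) satisfies i < j and arr[i] > arr[j].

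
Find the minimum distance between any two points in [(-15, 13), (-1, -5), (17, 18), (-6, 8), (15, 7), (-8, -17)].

Computing all pairwise distances among 6 points:

d((-15, 13), (-1, -5)) = 22.8035
d((-15, 13), (17, 18)) = 32.3883
d((-15, 13), (-6, 8)) = 10.2956 <-- minimum
d((-15, 13), (15, 7)) = 30.5941
d((-15, 13), (-8, -17)) = 30.8058
d((-1, -5), (17, 18)) = 29.2062
d((-1, -5), (-6, 8)) = 13.9284
d((-1, -5), (15, 7)) = 20.0
d((-1, -5), (-8, -17)) = 13.8924
d((17, 18), (-6, 8)) = 25.0799
d((17, 18), (15, 7)) = 11.1803
d((17, 18), (-8, -17)) = 43.0116
d((-6, 8), (15, 7)) = 21.0238
d((-6, 8), (-8, -17)) = 25.0799
d((15, 7), (-8, -17)) = 33.2415

Closest pair: (-15, 13) and (-6, 8) with distance 10.2956

The closest pair is (-15, 13) and (-6, 8) with Euclidean distance 10.2956. For 6 points, brute-force pairwise comparison is shown above. For large n, the divide-and-conquer algorithm (sort by x, recurse on halves, check the dividing strip) achieves O(n log n).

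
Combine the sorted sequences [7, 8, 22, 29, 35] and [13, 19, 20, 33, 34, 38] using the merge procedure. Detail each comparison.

Merging process:

Compare 7 vs 13: take 7 from left. Merged: [7]
Compare 8 vs 13: take 8 from left. Merged: [7, 8]
Compare 22 vs 13: take 13 from right. Merged: [7, 8, 13]
Compare 22 vs 19: take 19 from right. Merged: [7, 8, 13, 19]
Compare 22 vs 20: take 20 from right. Merged: [7, 8, 13, 19, 20]
Compare 22 vs 33: take 22 from left. Merged: [7, 8, 13, 19, 20, 22]
Compare 29 vs 33: take 29 from left. Merged: [7, 8, 13, 19, 20, 22, 29]
Compare 35 vs 33: take 33 from right. Merged: [7, 8, 13, 19, 20, 22, 29, 33]
Compare 35 vs 34: take 34 from right. Merged: [7, 8, 13, 19, 20, 22, 29, 33, 34]
Compare 35 vs 38: take 35 from left. Merged: [7, 8, 13, 19, 20, 22, 29, 33, 34, 35]
Append remaining from right: [38]. Merged: [7, 8, 13, 19, 20, 22, 29, 33, 34, 35, 38]

Final merged array: [7, 8, 13, 19, 20, 22, 29, 33, 34, 35, 38]
Total comparisons: 10

The merged array is [7, 8, 13, 19, 20, 22, 29, 33, 34, 35, 38], requiring 10 comparisons. The merge step runs in O(n) time where n is the total number of elements.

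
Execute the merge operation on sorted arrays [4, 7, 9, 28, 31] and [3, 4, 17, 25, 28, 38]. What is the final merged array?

Merging process:

Compare 4 vs 3: take 3 from right. Merged: [3]
Compare 4 vs 4: take 4 from left. Merged: [3, 4]
Compare 7 vs 4: take 4 from right. Merged: [3, 4, 4]
Compare 7 vs 17: take 7 from left. Merged: [3, 4, 4, 7]
Compare 9 vs 17: take 9 from left. Merged: [3, 4, 4, 7, 9]
Compare 28 vs 17: take 17 from right. Merged: [3, 4, 4, 7, 9, 17]
Compare 28 vs 25: take 25 from right. Merged: [3, 4, 4, 7, 9, 17, 25]
Compare 28 vs 28: take 28 from left. Merged: [3, 4, 4, 7, 9, 17, 25, 28]
Compare 31 vs 28: take 28 from right. Merged: [3, 4, 4, 7, 9, 17, 25, 28, 28]
Compare 31 vs 38: take 31 from left. Merged: [3, 4, 4, 7, 9, 17, 25, 28, 28, 31]
Append remaining from right: [38]. Merged: [3, 4, 4, 7, 9, 17, 25, 28, 28, 31, 38]

Final merged array: [3, 4, 4, 7, 9, 17, 25, 28, 28, 31, 38]
Total comparisons: 10

The merged array is [3, 4, 4, 7, 9, 17, 25, 28, 28, 31, 38], requiring 10 comparisons. The merge step runs in O(n) time where n is the total number of elements.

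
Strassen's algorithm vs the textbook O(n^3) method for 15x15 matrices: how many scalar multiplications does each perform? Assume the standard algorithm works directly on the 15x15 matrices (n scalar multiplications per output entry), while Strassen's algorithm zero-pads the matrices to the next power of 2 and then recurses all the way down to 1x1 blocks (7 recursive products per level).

Matrix multiplication for 15x15 matrices:

Strassen's algorithm requires power-of-2 dimensions. Pad 15x15 to 16x16 (next power of 2).

Standard algorithm: 15^3 = 3375 multiplications
Strassen's algorithm: 7^(log2(16)) = 7^4 = 2401 multiplications
Savings: 3375 - 2401 = 974 multiplications

Standard: 3375 multiplications (15^3). Strassen: 2401 multiplications (7^4, after padding to 16x16). Strassen reduces 8 recursive multiplications to 7 at each level.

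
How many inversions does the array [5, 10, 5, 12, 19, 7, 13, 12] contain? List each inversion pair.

Finding inversions in [5, 10, 5, 12, 19, 7, 13, 12]:

(1, 2): arr[1]=10 > arr[2]=5
(1, 5): arr[1]=10 > arr[5]=7
(3, 5): arr[3]=12 > arr[5]=7
(4, 5): arr[4]=19 > arr[5]=7
(4, 6): arr[4]=19 > arr[6]=13
(4, 7): arr[4]=19 > arr[7]=12
(6, 7): arr[6]=13 > arr[7]=12

Total inversions: 7

The array has 7 inversion(s): (1,2), (1,5), (3,5), (4,5), (4,6), (4,7), (6,7). Each pair (i,j) satisfies i < j and arr[i] > arr[j].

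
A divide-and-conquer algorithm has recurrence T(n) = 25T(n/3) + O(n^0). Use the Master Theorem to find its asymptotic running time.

Master Theorem for T(n) = 25T(n/3) + O(n^0):

a = 25, b = 3, c = 0
log_b(a) = log_3(25) = 2.9299

Case 1: c = 0 < log_3(25) = 2.9299
T(n) = O(n^(log_3 25))

For T(n) = 25T(n/3) + O(n^0): log_3(25) = 2.9299. This is Case 1 of the Master Theorem (c < log_b(a), work dominated by leaves), giving O(n^(log_3 25)).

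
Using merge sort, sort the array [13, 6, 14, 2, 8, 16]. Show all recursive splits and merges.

Merge sort trace:

Split: [13, 6, 14, 2, 8, 16] -> [13, 6, 14] and [2, 8, 16]
  Split: [13, 6, 14] -> [13] and [6, 14]
    Split: [6, 14] -> [6] and [14]
    Merge: [6] + [14] -> [6, 14]
  Merge: [13] + [6, 14] -> [6, 13, 14]
  Split: [2, 8, 16] -> [2] and [8, 16]
    Split: [8, 16] -> [8] and [16]
    Merge: [8] + [16] -> [8, 16]
  Merge: [2] + [8, 16] -> [2, 8, 16]
Merge: [6, 13, 14] + [2, 8, 16] -> [2, 6, 8, 13, 14, 16]

Final sorted array: [2, 6, 8, 13, 14, 16]

The merge sort proceeds by recursively splitting the array and merging sorted halves.
After all merges, the sorted array is [2, 6, 8, 13, 14, 16].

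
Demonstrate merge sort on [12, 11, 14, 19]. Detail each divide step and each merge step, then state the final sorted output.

Merge sort trace:

Split: [12, 11, 14, 19] -> [12, 11] and [14, 19]
  Split: [12, 11] -> [12] and [11]
  Merge: [12] + [11] -> [11, 12]
  Split: [14, 19] -> [14] and [19]
  Merge: [14] + [19] -> [14, 19]
Merge: [11, 12] + [14, 19] -> [11, 12, 14, 19]

Final sorted array: [11, 12, 14, 19]

The merge sort proceeds by recursively splitting the array and merging sorted halves.
After all merges, the sorted array is [11, 12, 14, 19].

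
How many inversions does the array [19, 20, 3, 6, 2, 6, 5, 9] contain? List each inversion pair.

Finding inversions in [19, 20, 3, 6, 2, 6, 5, 9]:

(0, 2): arr[0]=19 > arr[2]=3
(0, 3): arr[0]=19 > arr[3]=6
(0, 4): arr[0]=19 > arr[4]=2
(0, 5): arr[0]=19 > arr[5]=6
(0, 6): arr[0]=19 > arr[6]=5
(0, 7): arr[0]=19 > arr[7]=9
(1, 2): arr[1]=20 > arr[2]=3
(1, 3): arr[1]=20 > arr[3]=6
(1, 4): arr[1]=20 > arr[4]=2
(1, 5): arr[1]=20 > arr[5]=6
(1, 6): arr[1]=20 > arr[6]=5
(1, 7): arr[1]=20 > arr[7]=9
(2, 4): arr[2]=3 > arr[4]=2
(3, 4): arr[3]=6 > arr[4]=2
(3, 6): arr[3]=6 > arr[6]=5
(5, 6): arr[5]=6 > arr[6]=5

Total inversions: 16

The array has 16 inversion(s): (0,2), (0,3), (0,4), (0,5), (0,6), (0,7), (1,2), (1,3), (1,4), (1,5), (1,6), (1,7), (2,4), (3,4), (3,6), (5,6). Each pair (i,j) satisfies i < j and arr[i] > arr[j].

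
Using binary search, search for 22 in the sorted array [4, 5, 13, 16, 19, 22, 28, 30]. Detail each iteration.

Binary search for 22 in [4, 5, 13, 16, 19, 22, 28, 30]:

lo=0, hi=7, mid=3, arr[mid]=16 -> 16 < 22, search right half
lo=4, hi=7, mid=5, arr[mid]=22 -> Found target at index 5!

Binary search finds 22 at index 5 after 2 comparisons. The search repeatedly halves the search space by comparing with the middle element.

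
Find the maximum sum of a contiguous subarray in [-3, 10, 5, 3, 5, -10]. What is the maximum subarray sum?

Using Kadane's algorithm on [-3, 10, 5, 3, 5, -10]:

Scanning through the array:
Position 1 (value 10): max_ending_here = 10, max_so_far = 10
Position 2 (value 5): max_ending_here = 15, max_so_far = 15
Position 3 (value 3): max_ending_here = 18, max_so_far = 18
Position 4 (value 5): max_ending_here = 23, max_so_far = 23
Position 5 (value -10): max_ending_here = 13, max_so_far = 23

Maximum subarray: [10, 5, 3, 5]
Maximum sum: 23

The maximum subarray is [10, 5, 3, 5] with sum 23. This subarray runs from index 1 to index 4.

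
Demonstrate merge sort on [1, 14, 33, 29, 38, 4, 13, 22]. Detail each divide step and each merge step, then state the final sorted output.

Merge sort trace:

Split: [1, 14, 33, 29, 38, 4, 13, 22] -> [1, 14, 33, 29] and [38, 4, 13, 22]
  Split: [1, 14, 33, 29] -> [1, 14] and [33, 29]
    Split: [1, 14] -> [1] and [14]
    Merge: [1] + [14] -> [1, 14]
    Split: [33, 29] -> [33] and [29]
    Merge: [33] + [29] -> [29, 33]
  Merge: [1, 14] + [29, 33] -> [1, 14, 29, 33]
  Split: [38, 4, 13, 22] -> [38, 4] and [13, 22]
    Split: [38, 4] -> [38] and [4]
    Merge: [38] + [4] -> [4, 38]
    Split: [13, 22] -> [13] and [22]
    Merge: [13] + [22] -> [13, 22]
  Merge: [4, 38] + [13, 22] -> [4, 13, 22, 38]
Merge: [1, 14, 29, 33] + [4, 13, 22, 38] -> [1, 4, 13, 14, 22, 29, 33, 38]

Final sorted array: [1, 4, 13, 14, 22, 29, 33, 38]

The merge sort proceeds by recursively splitting the array and merging sorted halves.
After all merges, the sorted array is [1, 4, 13, 14, 22, 29, 33, 38].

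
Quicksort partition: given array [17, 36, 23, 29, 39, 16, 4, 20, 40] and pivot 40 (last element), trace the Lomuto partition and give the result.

Lomuto partition with pivot = 40:

Initial array: [17, 36, 23, 29, 39, 16, 4, 20, 40]

arr[0]=17 <= 40: swap with position 0, array becomes [17, 36, 23, 29, 39, 16, 4, 20, 40]
arr[1]=36 <= 40: swap with position 1, array becomes [17, 36, 23, 29, 39, 16, 4, 20, 40]
arr[2]=23 <= 40: swap with position 2, array becomes [17, 36, 23, 29, 39, 16, 4, 20, 40]
arr[3]=29 <= 40: swap with position 3, array becomes [17, 36, 23, 29, 39, 16, 4, 20, 40]
arr[4]=39 <= 40: swap with position 4, array becomes [17, 36, 23, 29, 39, 16, 4, 20, 40]
arr[5]=16 <= 40: swap with position 5, array becomes [17, 36, 23, 29, 39, 16, 4, 20, 40]
arr[6]=4 <= 40: swap with position 6, array becomes [17, 36, 23, 29, 39, 16, 4, 20, 40]
arr[7]=20 <= 40: swap with position 7, array becomes [17, 36, 23, 29, 39, 16, 4, 20, 40]

Place pivot at position 8: [17, 36, 23, 29, 39, 16, 4, 20, 40]
Pivot position: 8

After partitioning with pivot 40, the array becomes [17, 36, 23, 29, 39, 16, 4, 20, 40]. The pivot is placed at index 8. All elements to the left of the pivot are <= 40, and all elements to the right are > 40.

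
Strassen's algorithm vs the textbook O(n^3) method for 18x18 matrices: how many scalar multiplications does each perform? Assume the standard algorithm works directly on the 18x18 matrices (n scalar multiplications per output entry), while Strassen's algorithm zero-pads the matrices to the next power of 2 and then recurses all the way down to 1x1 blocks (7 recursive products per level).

Matrix multiplication for 18x18 matrices:

Strassen's algorithm requires power-of-2 dimensions. Pad 18x18 to 32x32 (next power of 2).

Standard algorithm: 18^3 = 5832 multiplications
Strassen's algorithm: 7^(log2(32)) = 7^5 = 16807 multiplications
Difference: 5832 - 16807 = -10975 (Strassen uses MORE here due to padding overhead — for small or just-over-power-of-2 n, padding can outweigh the per-level savings)

Standard: 5832 multiplications (18^3). Strassen: 16807 multiplications (7^5, after padding to 32x32). Strassen reduces 8 recursive multiplications to 7 at each level.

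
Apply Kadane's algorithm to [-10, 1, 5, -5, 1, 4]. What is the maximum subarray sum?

Using Kadane's algorithm on [-10, 1, 5, -5, 1, 4]:

Scanning through the array:
Position 1 (value 1): max_ending_here = 1, max_so_far = 1
Position 2 (value 5): max_ending_here = 6, max_so_far = 6
Position 3 (value -5): max_ending_here = 1, max_so_far = 6
Position 4 (value 1): max_ending_here = 2, max_so_far = 6
Position 5 (value 4): max_ending_here = 6, max_so_far = 6

Maximum subarray: [1, 5]
Maximum sum: 6

The maximum subarray is [1, 5] with sum 6. This subarray runs from index 1 to index 2.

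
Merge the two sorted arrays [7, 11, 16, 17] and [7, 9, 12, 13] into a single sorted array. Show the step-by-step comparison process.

Merging process:

Compare 7 vs 7: take 7 from left. Merged: [7]
Compare 11 vs 7: take 7 from right. Merged: [7, 7]
Compare 11 vs 9: take 9 from right. Merged: [7, 7, 9]
Compare 11 vs 12: take 11 from left. Merged: [7, 7, 9, 11]
Compare 16 vs 12: take 12 from right. Merged: [7, 7, 9, 11, 12]
Compare 16 vs 13: take 13 from right. Merged: [7, 7, 9, 11, 12, 13]
Append remaining from left: [16, 17]. Merged: [7, 7, 9, 11, 12, 13, 16, 17]

Final merged array: [7, 7, 9, 11, 12, 13, 16, 17]
Total comparisons: 6

The merged array is [7, 7, 9, 11, 12, 13, 16, 17], requiring 6 comparisons. The merge step runs in O(n) time where n is the total number of elements.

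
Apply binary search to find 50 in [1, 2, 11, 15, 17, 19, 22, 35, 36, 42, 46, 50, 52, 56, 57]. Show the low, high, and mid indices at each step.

Binary search for 50 in [1, 2, 11, 15, 17, 19, 22, 35, 36, 42, 46, 50, 52, 56, 57]:

lo=0, hi=14, mid=7, arr[mid]=35 -> 35 < 50, search right half
lo=8, hi=14, mid=11, arr[mid]=50 -> Found target at index 11!

Binary search finds 50 at index 11 after 2 comparisons. The search repeatedly halves the search space by comparing with the middle element.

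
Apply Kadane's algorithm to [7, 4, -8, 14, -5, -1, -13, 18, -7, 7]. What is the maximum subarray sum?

Using Kadane's algorithm on [7, 4, -8, 14, -5, -1, -13, 18, -7, 7]:

Scanning through the array:
Position 1 (value 4): max_ending_here = 11, max_so_far = 11
Position 2 (value -8): max_ending_here = 3, max_so_far = 11
Position 3 (value 14): max_ending_here = 17, max_so_far = 17
Position 4 (value -5): max_ending_here = 12, max_so_far = 17
Position 5 (value -1): max_ending_here = 11, max_so_far = 17
Position 6 (value -13): max_ending_here = -2, max_so_far = 17
Position 7 (value 18): max_ending_here = 18, max_so_far = 18
Position 8 (value -7): max_ending_here = 11, max_so_far = 18
Position 9 (value 7): max_ending_here = 18, max_so_far = 18

Maximum subarray: [18]
Maximum sum: 18

The maximum subarray is [18] with sum 18. This subarray runs from index 7 to index 7.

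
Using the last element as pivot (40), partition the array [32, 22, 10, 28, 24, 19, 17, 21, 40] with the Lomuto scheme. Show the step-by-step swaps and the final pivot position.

Lomuto partition with pivot = 40:

Initial array: [32, 22, 10, 28, 24, 19, 17, 21, 40]

arr[0]=32 <= 40: swap with position 0, array becomes [32, 22, 10, 28, 24, 19, 17, 21, 40]
arr[1]=22 <= 40: swap with position 1, array becomes [32, 22, 10, 28, 24, 19, 17, 21, 40]
arr[2]=10 <= 40: swap with position 2, array becomes [32, 22, 10, 28, 24, 19, 17, 21, 40]
arr[3]=28 <= 40: swap with position 3, array becomes [32, 22, 10, 28, 24, 19, 17, 21, 40]
arr[4]=24 <= 40: swap with position 4, array becomes [32, 22, 10, 28, 24, 19, 17, 21, 40]
arr[5]=19 <= 40: swap with position 5, array becomes [32, 22, 10, 28, 24, 19, 17, 21, 40]
arr[6]=17 <= 40: swap with position 6, array becomes [32, 22, 10, 28, 24, 19, 17, 21, 40]
arr[7]=21 <= 40: swap with position 7, array becomes [32, 22, 10, 28, 24, 19, 17, 21, 40]

Place pivot at position 8: [32, 22, 10, 28, 24, 19, 17, 21, 40]
Pivot position: 8

After partitioning with pivot 40, the array becomes [32, 22, 10, 28, 24, 19, 17, 21, 40]. The pivot is placed at index 8. All elements to the left of the pivot are <= 40, and all elements to the right are > 40.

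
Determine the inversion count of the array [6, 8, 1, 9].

Finding inversions in [6, 8, 1, 9]:

(0, 2): arr[0]=6 > arr[2]=1
(1, 2): arr[1]=8 > arr[2]=1

Total inversions: 2

The array has 2 inversion(s): (0,2), (1,2). Each pair (i,j) satisfies i < j and arr[i] > arr[j].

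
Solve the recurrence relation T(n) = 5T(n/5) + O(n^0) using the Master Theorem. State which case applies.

Master Theorem for T(n) = 5T(n/5) + O(n^0):

a = 5, b = 5, c = 0
log_b(a) = log_5(5) = 1.0000

Case 1: c = 0 < log_5(5) = 1.0000
T(n) = O(n^(log_5 5)) = O(n)

For T(n) = 5T(n/5) + O(n^0): log_5(5) = 1.0000. This is Case 1 of the Master Theorem (c < log_b(a), work dominated by leaves), giving O(n).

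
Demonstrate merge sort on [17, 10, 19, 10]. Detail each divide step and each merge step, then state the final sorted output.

Merge sort trace:

Split: [17, 10, 19, 10] -> [17, 10] and [19, 10]
  Split: [17, 10] -> [17] and [10]
  Merge: [17] + [10] -> [10, 17]
  Split: [19, 10] -> [19] and [10]
  Merge: [19] + [10] -> [10, 19]
Merge: [10, 17] + [10, 19] -> [10, 10, 17, 19]

Final sorted array: [10, 10, 17, 19]

The merge sort proceeds by recursively splitting the array and merging sorted halves.
After all merges, the sorted array is [10, 10, 17, 19].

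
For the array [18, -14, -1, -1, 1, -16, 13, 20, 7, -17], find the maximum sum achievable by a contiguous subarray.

Using Kadane's algorithm on [18, -14, -1, -1, 1, -16, 13, 20, 7, -17]:

Scanning through the array:
Position 1 (value -14): max_ending_here = 4, max_so_far = 18
Position 2 (value -1): max_ending_here = 3, max_so_far = 18
Position 3 (value -1): max_ending_here = 2, max_so_far = 18
Position 4 (value 1): max_ending_here = 3, max_so_far = 18
Position 5 (value -16): max_ending_here = -13, max_so_far = 18
Position 6 (value 13): max_ending_here = 13, max_so_far = 18
Position 7 (value 20): max_ending_here = 33, max_so_far = 33
Position 8 (value 7): max_ending_here = 40, max_so_far = 40
Position 9 (value -17): max_ending_here = 23, max_so_far = 40

Maximum subarray: [13, 20, 7]
Maximum sum: 40

The maximum subarray is [13, 20, 7] with sum 40. This subarray runs from index 6 to index 8.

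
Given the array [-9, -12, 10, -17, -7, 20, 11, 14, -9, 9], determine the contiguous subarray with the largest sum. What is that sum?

Using Kadane's algorithm on [-9, -12, 10, -17, -7, 20, 11, 14, -9, 9]:

Scanning through the array:
Position 1 (value -12): max_ending_here = -12, max_so_far = -9
Position 2 (value 10): max_ending_here = 10, max_so_far = 10
Position 3 (value -17): max_ending_here = -7, max_so_far = 10
Position 4 (value -7): max_ending_here = -7, max_so_far = 10
Position 5 (value 20): max_ending_here = 20, max_so_far = 20
Position 6 (value 11): max_ending_here = 31, max_so_far = 31
Position 7 (value 14): max_ending_here = 45, max_so_far = 45
Position 8 (value -9): max_ending_here = 36, max_so_far = 45
Position 9 (value 9): max_ending_here = 45, max_so_far = 45

Maximum subarray: [20, 11, 14]
Maximum sum: 45

The maximum subarray is [20, 11, 14] with sum 45. This subarray runs from index 5 to index 7.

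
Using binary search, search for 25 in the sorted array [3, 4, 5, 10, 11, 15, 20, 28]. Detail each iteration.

Binary search for 25 in [3, 4, 5, 10, 11, 15, 20, 28]:

lo=0, hi=7, mid=3, arr[mid]=10 -> 10 < 25, search right half
lo=4, hi=7, mid=5, arr[mid]=15 -> 15 < 25, search right half
lo=6, hi=7, mid=6, arr[mid]=20 -> 20 < 25, search right half
lo=7, hi=7, mid=7, arr[mid]=28 -> 28 > 25, search left half
lo=7 > hi=6, target 25 not found

Binary search determines that 25 is not in the array after 4 comparisons. The search space was exhausted without finding the target.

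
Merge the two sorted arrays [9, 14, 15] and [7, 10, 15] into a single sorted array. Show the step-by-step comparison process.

Merging process:

Compare 9 vs 7: take 7 from right. Merged: [7]
Compare 9 vs 10: take 9 from left. Merged: [7, 9]
Compare 14 vs 10: take 10 from right. Merged: [7, 9, 10]
Compare 14 vs 15: take 14 from left. Merged: [7, 9, 10, 14]
Compare 15 vs 15: take 15 from left. Merged: [7, 9, 10, 14, 15]
Append remaining from right: [15]. Merged: [7, 9, 10, 14, 15, 15]

Final merged array: [7, 9, 10, 14, 15, 15]
Total comparisons: 5

The merged array is [7, 9, 10, 14, 15, 15], requiring 5 comparisons. The merge step runs in O(n) time where n is the total number of elements.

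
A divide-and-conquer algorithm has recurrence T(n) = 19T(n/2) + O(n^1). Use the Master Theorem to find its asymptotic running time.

Master Theorem for T(n) = 19T(n/2) + O(n^1):

a = 19, b = 2, c = 1
log_b(a) = log_2(19) = 4.2479

Case 1: c = 1 < log_2(19) = 4.2479
T(n) = O(n^(log_2 19))

For T(n) = 19T(n/2) + O(n^1): log_2(19) = 4.2479. This is Case 1 of the Master Theorem (c < log_b(a), work dominated by leaves), giving O(n^(log_2 19)).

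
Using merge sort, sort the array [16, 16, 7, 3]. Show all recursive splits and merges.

Merge sort trace:

Split: [16, 16, 7, 3] -> [16, 16] and [7, 3]
  Split: [16, 16] -> [16] and [16]
  Merge: [16] + [16] -> [16, 16]
  Split: [7, 3] -> [7] and [3]
  Merge: [7] + [3] -> [3, 7]
Merge: [16, 16] + [3, 7] -> [3, 7, 16, 16]

Final sorted array: [3, 7, 16, 16]

The merge sort proceeds by recursively splitting the array and merging sorted halves.
After all merges, the sorted array is [3, 7, 16, 16].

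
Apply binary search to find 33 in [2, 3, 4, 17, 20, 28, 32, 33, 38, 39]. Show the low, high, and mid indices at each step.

Binary search for 33 in [2, 3, 4, 17, 20, 28, 32, 33, 38, 39]:

lo=0, hi=9, mid=4, arr[mid]=20 -> 20 < 33, search right half
lo=5, hi=9, mid=7, arr[mid]=33 -> Found target at index 7!

Binary search finds 33 at index 7 after 2 comparisons. The search repeatedly halves the search space by comparing with the middle element.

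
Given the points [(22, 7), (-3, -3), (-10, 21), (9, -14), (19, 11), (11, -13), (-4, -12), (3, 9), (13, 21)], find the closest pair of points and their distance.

Computing all pairwise distances among 9 points:

d((22, 7), (-3, -3)) = 26.9258
d((22, 7), (-10, 21)) = 34.9285
d((22, 7), (9, -14)) = 24.6982
d((22, 7), (19, 11)) = 5.0
d((22, 7), (11, -13)) = 22.8254
d((22, 7), (-4, -12)) = 32.2025
d((22, 7), (3, 9)) = 19.105
d((22, 7), (13, 21)) = 16.6433
d((-3, -3), (-10, 21)) = 25.0
d((-3, -3), (9, -14)) = 16.2788
d((-3, -3), (19, 11)) = 26.0768
d((-3, -3), (11, -13)) = 17.2047
d((-3, -3), (-4, -12)) = 9.0554
d((-3, -3), (3, 9)) = 13.4164
d((-3, -3), (13, 21)) = 28.8444
d((-10, 21), (9, -14)) = 39.8246
d((-10, 21), (19, 11)) = 30.6757
d((-10, 21), (11, -13)) = 39.9625
d((-10, 21), (-4, -12)) = 33.541
d((-10, 21), (3, 9)) = 17.6918
d((-10, 21), (13, 21)) = 23.0
d((9, -14), (19, 11)) = 26.9258
d((9, -14), (11, -13)) = 2.2361 <-- minimum
d((9, -14), (-4, -12)) = 13.1529
d((9, -14), (3, 9)) = 23.7697
d((9, -14), (13, 21)) = 35.2278
d((19, 11), (11, -13)) = 25.2982
d((19, 11), (-4, -12)) = 32.5269
d((19, 11), (3, 9)) = 16.1245
d((19, 11), (13, 21)) = 11.6619
d((11, -13), (-4, -12)) = 15.0333
d((11, -13), (3, 9)) = 23.4094
d((11, -13), (13, 21)) = 34.0588
d((-4, -12), (3, 9)) = 22.1359
d((-4, -12), (13, 21)) = 37.1214
d((3, 9), (13, 21)) = 15.6205

Closest pair: (9, -14) and (11, -13) with distance 2.2361

The closest pair is (9, -14) and (11, -13) with Euclidean distance 2.2361. For 9 points, brute-force pairwise comparison is shown above. For large n, the divide-and-conquer algorithm (sort by x, recurse on halves, check the dividing strip) achieves O(n log n).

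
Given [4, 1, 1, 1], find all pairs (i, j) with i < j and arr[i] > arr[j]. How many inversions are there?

Finding inversions in [4, 1, 1, 1]:

(0, 1): arr[0]=4 > arr[1]=1
(0, 2): arr[0]=4 > arr[2]=1
(0, 3): arr[0]=4 > arr[3]=1

Total inversions: 3

The array has 3 inversion(s): (0,1), (0,2), (0,3). Each pair (i,j) satisfies i < j and arr[i] > arr[j].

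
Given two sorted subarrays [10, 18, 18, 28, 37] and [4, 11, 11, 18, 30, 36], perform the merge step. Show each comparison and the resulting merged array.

Merging process:

Compare 10 vs 4: take 4 from right. Merged: [4]
Compare 10 vs 11: take 10 from left. Merged: [4, 10]
Compare 18 vs 11: take 11 from right. Merged: [4, 10, 11]
Compare 18 vs 11: take 11 from right. Merged: [4, 10, 11, 11]
Compare 18 vs 18: take 18 from left. Merged: [4, 10, 11, 11, 18]
Compare 18 vs 18: take 18 from left. Merged: [4, 10, 11, 11, 18, 18]
Compare 28 vs 18: take 18 from right. Merged: [4, 10, 11, 11, 18, 18, 18]
Compare 28 vs 30: take 28 from left. Merged: [4, 10, 11, 11, 18, 18, 18, 28]
Compare 37 vs 30: take 30 from right. Merged: [4, 10, 11, 11, 18, 18, 18, 28, 30]
Compare 37 vs 36: take 36 from right. Merged: [4, 10, 11, 11, 18, 18, 18, 28, 30, 36]
Append remaining from left: [37]. Merged: [4, 10, 11, 11, 18, 18, 18, 28, 30, 36, 37]

Final merged array: [4, 10, 11, 11, 18, 18, 18, 28, 30, 36, 37]
Total comparisons: 10

The merged array is [4, 10, 11, 11, 18, 18, 18, 28, 30, 36, 37], requiring 10 comparisons. The merge step runs in O(n) time where n is the total number of elements.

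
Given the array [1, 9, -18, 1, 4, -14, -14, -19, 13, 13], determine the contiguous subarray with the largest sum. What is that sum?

Using Kadane's algorithm on [1, 9, -18, 1, 4, -14, -14, -19, 13, 13]:

Scanning through the array:
Position 1 (value 9): max_ending_here = 10, max_so_far = 10
Position 2 (value -18): max_ending_here = -8, max_so_far = 10
Position 3 (value 1): max_ending_here = 1, max_so_far = 10
Position 4 (value 4): max_ending_here = 5, max_so_far = 10
Position 5 (value -14): max_ending_here = -9, max_so_far = 10
Position 6 (value -14): max_ending_here = -14, max_so_far = 10
Position 7 (value -19): max_ending_here = -19, max_so_far = 10
Position 8 (value 13): max_ending_here = 13, max_so_far = 13
Position 9 (value 13): max_ending_here = 26, max_so_far = 26

Maximum subarray: [13, 13]
Maximum sum: 26

The maximum subarray is [13, 13] with sum 26. This subarray runs from index 8 to index 9.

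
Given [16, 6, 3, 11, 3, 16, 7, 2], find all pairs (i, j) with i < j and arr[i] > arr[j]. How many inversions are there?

Finding inversions in [16, 6, 3, 11, 3, 16, 7, 2]:

(0, 1): arr[0]=16 > arr[1]=6
(0, 2): arr[0]=16 > arr[2]=3
(0, 3): arr[0]=16 > arr[3]=11
(0, 4): arr[0]=16 > arr[4]=3
(0, 6): arr[0]=16 > arr[6]=7
(0, 7): arr[0]=16 > arr[7]=2
(1, 2): arr[1]=6 > arr[2]=3
(1, 4): arr[1]=6 > arr[4]=3
(1, 7): arr[1]=6 > arr[7]=2
(2, 7): arr[2]=3 > arr[7]=2
(3, 4): arr[3]=11 > arr[4]=3
(3, 6): arr[3]=11 > arr[6]=7
(3, 7): arr[3]=11 > arr[7]=2
(4, 7): arr[4]=3 > arr[7]=2
(5, 6): arr[5]=16 > arr[6]=7
(5, 7): arr[5]=16 > arr[7]=2
(6, 7): arr[6]=7 > arr[7]=2

Total inversions: 17

The array has 17 inversion(s): (0,1), (0,2), (0,3), (0,4), (0,6), (0,7), (1,2), (1,4), (1,7), (2,7), (3,4), (3,6), (3,7), (4,7), (5,6), (5,7), (6,7). Each pair (i,j) satisfies i < j and arr[i] > arr[j].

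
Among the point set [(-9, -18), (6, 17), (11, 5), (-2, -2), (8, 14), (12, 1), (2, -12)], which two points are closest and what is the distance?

Computing all pairwise distances among 7 points:

d((-9, -18), (6, 17)) = 38.0789
d((-9, -18), (11, 5)) = 30.4795
d((-9, -18), (-2, -2)) = 17.4642
d((-9, -18), (8, 14)) = 36.2353
d((-9, -18), (12, 1)) = 28.3196
d((-9, -18), (2, -12)) = 12.53
d((6, 17), (11, 5)) = 13.0
d((6, 17), (-2, -2)) = 20.6155
d((6, 17), (8, 14)) = 3.6056 <-- minimum
d((6, 17), (12, 1)) = 17.088
d((6, 17), (2, -12)) = 29.2746
d((11, 5), (-2, -2)) = 14.7648
d((11, 5), (8, 14)) = 9.4868
d((11, 5), (12, 1)) = 4.1231
d((11, 5), (2, -12)) = 19.2354
d((-2, -2), (8, 14)) = 18.868
d((-2, -2), (12, 1)) = 14.3178
d((-2, -2), (2, -12)) = 10.7703
d((8, 14), (12, 1)) = 13.6015
d((8, 14), (2, -12)) = 26.6833
d((12, 1), (2, -12)) = 16.4012

Closest pair: (6, 17) and (8, 14) with distance 3.6056

The closest pair is (6, 17) and (8, 14) with Euclidean distance 3.6056. For 7 points, brute-force pairwise comparison is shown above. For large n, the divide-and-conquer algorithm (sort by x, recurse on halves, check the dividing strip) achieves O(n log n).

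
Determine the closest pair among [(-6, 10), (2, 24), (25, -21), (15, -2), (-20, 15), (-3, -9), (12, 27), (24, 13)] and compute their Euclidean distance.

Computing all pairwise distances among 8 points:

d((-6, 10), (2, 24)) = 16.1245
d((-6, 10), (25, -21)) = 43.8406
d((-6, 10), (15, -2)) = 24.1868
d((-6, 10), (-20, 15)) = 14.8661
d((-6, 10), (-3, -9)) = 19.2354
d((-6, 10), (12, 27)) = 24.7588
d((-6, 10), (24, 13)) = 30.1496
d((2, 24), (25, -21)) = 50.5371
d((2, 24), (15, -2)) = 29.0689
d((2, 24), (-20, 15)) = 23.7697
d((2, 24), (-3, -9)) = 33.3766
d((2, 24), (12, 27)) = 10.4403 <-- minimum
d((2, 24), (24, 13)) = 24.5967
d((25, -21), (15, -2)) = 21.4709
d((25, -21), (-20, 15)) = 57.6281
d((25, -21), (-3, -9)) = 30.4631
d((25, -21), (12, 27)) = 49.7293
d((25, -21), (24, 13)) = 34.0147
d((15, -2), (-20, 15)) = 38.9102
d((15, -2), (-3, -9)) = 19.3132
d((15, -2), (12, 27)) = 29.1548
d((15, -2), (24, 13)) = 17.4929
d((-20, 15), (-3, -9)) = 29.4109
d((-20, 15), (12, 27)) = 34.176
d((-20, 15), (24, 13)) = 44.0454
d((-3, -9), (12, 27)) = 39.0
d((-3, -9), (24, 13)) = 34.8281
d((12, 27), (24, 13)) = 18.4391

Closest pair: (2, 24) and (12, 27) with distance 10.4403

The closest pair is (2, 24) and (12, 27) with Euclidean distance 10.4403. For 8 points, brute-force pairwise comparison is shown above. For large n, the divide-and-conquer algorithm (sort by x, recurse on halves, check the dividing strip) achieves O(n log n).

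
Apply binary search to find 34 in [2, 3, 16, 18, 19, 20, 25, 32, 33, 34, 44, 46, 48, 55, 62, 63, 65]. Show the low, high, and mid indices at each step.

Binary search for 34 in [2, 3, 16, 18, 19, 20, 25, 32, 33, 34, 44, 46, 48, 55, 62, 63, 65]:

lo=0, hi=16, mid=8, arr[mid]=33 -> 33 < 34, search right half
lo=9, hi=16, mid=12, arr[mid]=48 -> 48 > 34, search left half
lo=9, hi=11, mid=10, arr[mid]=44 -> 44 > 34, search left half
lo=9, hi=9, mid=9, arr[mid]=34 -> Found target at index 9!

Binary search finds 34 at index 9 after 4 comparisons. The search repeatedly halves the search space by comparing with the middle element.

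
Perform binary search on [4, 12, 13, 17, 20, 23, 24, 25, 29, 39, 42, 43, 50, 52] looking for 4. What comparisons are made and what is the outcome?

Binary search for 4 in [4, 12, 13, 17, 20, 23, 24, 25, 29, 39, 42, 43, 50, 52]:

lo=0, hi=13, mid=6, arr[mid]=24 -> 24 > 4, search left half
lo=0, hi=5, mid=2, arr[mid]=13 -> 13 > 4, search left half
lo=0, hi=1, mid=0, arr[mid]=4 -> Found target at index 0!

Binary search finds 4 at index 0 after 3 comparisons. The search repeatedly halves the search space by comparing with the middle element.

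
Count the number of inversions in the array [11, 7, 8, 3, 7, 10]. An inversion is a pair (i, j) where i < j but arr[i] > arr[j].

Finding inversions in [11, 7, 8, 3, 7, 10]:

(0, 1): arr[0]=11 > arr[1]=7
(0, 2): arr[0]=11 > arr[2]=8
(0, 3): arr[0]=11 > arr[3]=3
(0, 4): arr[0]=11 > arr[4]=7
(0, 5): arr[0]=11 > arr[5]=10
(1, 3): arr[1]=7 > arr[3]=3
(2, 3): arr[2]=8 > arr[3]=3
(2, 4): arr[2]=8 > arr[4]=7

Total inversions: 8

The array has 8 inversion(s): (0,1), (0,2), (0,3), (0,4), (0,5), (1,3), (2,3), (2,4). Each pair (i,j) satisfies i < j and arr[i] > arr[j].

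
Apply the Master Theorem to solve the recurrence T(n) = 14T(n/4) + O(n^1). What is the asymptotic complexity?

Master Theorem for T(n) = 14T(n/4) + O(n^1):

a = 14, b = 4, c = 1
log_b(a) = log_4(14) = 1.9037

Case 1: c = 1 < log_4(14) = 1.9037
T(n) = O(n^(log_4 14))

For T(n) = 14T(n/4) + O(n^1): log_4(14) = 1.9037. This is Case 1 of the Master Theorem (c < log_b(a), work dominated by leaves), giving O(n^(log_4 14)).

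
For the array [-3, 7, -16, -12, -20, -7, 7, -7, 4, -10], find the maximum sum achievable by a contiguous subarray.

Using Kadane's algorithm on [-3, 7, -16, -12, -20, -7, 7, -7, 4, -10]:

Scanning through the array:
Position 1 (value 7): max_ending_here = 7, max_so_far = 7
Position 2 (value -16): max_ending_here = -9, max_so_far = 7
Position 3 (value -12): max_ending_here = -12, max_so_far = 7
Position 4 (value -20): max_ending_here = -20, max_so_far = 7
Position 5 (value -7): max_ending_here = -7, max_so_far = 7
Position 6 (value 7): max_ending_here = 7, max_so_far = 7
Position 7 (value -7): max_ending_here = 0, max_so_far = 7
Position 8 (value 4): max_ending_here = 4, max_so_far = 7
Position 9 (value -10): max_ending_here = -6, max_so_far = 7

Maximum subarray: [7]
Maximum sum: 7

The maximum subarray is [7] with sum 7. This subarray runs from index 1 to index 1.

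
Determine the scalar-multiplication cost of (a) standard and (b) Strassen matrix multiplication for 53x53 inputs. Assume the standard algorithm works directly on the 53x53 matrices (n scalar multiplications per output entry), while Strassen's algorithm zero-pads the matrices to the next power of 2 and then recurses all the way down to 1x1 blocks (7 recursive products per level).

Matrix multiplication for 53x53 matrices:

Strassen's algorithm requires power-of-2 dimensions. Pad 53x53 to 64x64 (next power of 2).

Standard algorithm: 53^3 = 148877 multiplications
Strassen's algorithm: 7^(log2(64)) = 7^6 = 117649 multiplications
Savings: 148877 - 117649 = 31228 multiplications

Standard: 148877 multiplications (53^3). Strassen: 117649 multiplications (7^6, after padding to 64x64). Strassen reduces 8 recursive multiplications to 7 at each level.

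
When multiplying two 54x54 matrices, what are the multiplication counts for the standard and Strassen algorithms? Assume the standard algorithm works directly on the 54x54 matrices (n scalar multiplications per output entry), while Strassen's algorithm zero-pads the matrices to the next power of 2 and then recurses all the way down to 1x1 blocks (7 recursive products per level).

Matrix multiplication for 54x54 matrices:

Strassen's algorithm requires power-of-2 dimensions. Pad 54x54 to 64x64 (next power of 2).

Standard algorithm: 54^3 = 157464 multiplications
Strassen's algorithm: 7^(log2(64)) = 7^6 = 117649 multiplications
Savings: 157464 - 117649 = 39815 multiplications

Standard: 157464 multiplications (54^3). Strassen: 117649 multiplications (7^6, after padding to 64x64). Strassen reduces 8 recursive multiplications to 7 at each level.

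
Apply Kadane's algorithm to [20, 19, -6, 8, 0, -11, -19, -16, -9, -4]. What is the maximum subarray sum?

Using Kadane's algorithm on [20, 19, -6, 8, 0, -11, -19, -16, -9, -4]:

Scanning through the array:
Position 1 (value 19): max_ending_here = 39, max_so_far = 39
Position 2 (value -6): max_ending_here = 33, max_so_far = 39
Position 3 (value 8): max_ending_here = 41, max_so_far = 41
Position 4 (value 0): max_ending_here = 41, max_so_far = 41
Position 5 (value -11): max_ending_here = 30, max_so_far = 41
Position 6 (value -19): max_ending_here = 11, max_so_far = 41
Position 7 (value -16): max_ending_here = -5, max_so_far = 41
Position 8 (value -9): max_ending_here = -9, max_so_far = 41
Position 9 (value -4): max_ending_here = -4, max_so_far = 41

Maximum subarray: [20, 19, -6, 8]
Maximum sum: 41

The maximum subarray is [20, 19, -6, 8] with sum 41. This subarray runs from index 0 to index 3.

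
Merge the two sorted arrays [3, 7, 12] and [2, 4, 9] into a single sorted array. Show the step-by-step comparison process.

Merging process:

Compare 3 vs 2: take 2 from right. Merged: [2]
Compare 3 vs 4: take 3 from left. Merged: [2, 3]
Compare 7 vs 4: take 4 from right. Merged: [2, 3, 4]
Compare 7 vs 9: take 7 from left. Merged: [2, 3, 4, 7]
Compare 12 vs 9: take 9 from right. Merged: [2, 3, 4, 7, 9]
Append remaining from left: [12]. Merged: [2, 3, 4, 7, 9, 12]

Final merged array: [2, 3, 4, 7, 9, 12]
Total comparisons: 5

The merged array is [2, 3, 4, 7, 9, 12], requiring 5 comparisons. The merge step runs in O(n) time where n is the total number of elements.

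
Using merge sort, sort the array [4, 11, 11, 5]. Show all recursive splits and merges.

Merge sort trace:

Split: [4, 11, 11, 5] -> [4, 11] and [11, 5]
  Split: [4, 11] -> [4] and [11]
  Merge: [4] + [11] -> [4, 11]
  Split: [11, 5] -> [11] and [5]
  Merge: [11] + [5] -> [5, 11]
Merge: [4, 11] + [5, 11] -> [4, 5, 11, 11]

Final sorted array: [4, 5, 11, 11]

The merge sort proceeds by recursively splitting the array and merging sorted halves.
After all merges, the sorted array is [4, 5, 11, 11].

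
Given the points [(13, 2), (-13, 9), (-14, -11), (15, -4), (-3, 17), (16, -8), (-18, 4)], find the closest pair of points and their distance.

Computing all pairwise distances among 7 points:

d((13, 2), (-13, 9)) = 26.9258
d((13, 2), (-14, -11)) = 29.9666
d((13, 2), (15, -4)) = 6.3246
d((13, 2), (-3, 17)) = 21.9317
d((13, 2), (16, -8)) = 10.4403
d((13, 2), (-18, 4)) = 31.0644
d((-13, 9), (-14, -11)) = 20.025
d((-13, 9), (15, -4)) = 30.8707
d((-13, 9), (-3, 17)) = 12.8062
d((-13, 9), (16, -8)) = 33.6155
d((-13, 9), (-18, 4)) = 7.0711
d((-14, -11), (15, -4)) = 29.8329
d((-14, -11), (-3, 17)) = 30.0832
d((-14, -11), (16, -8)) = 30.1496
d((-14, -11), (-18, 4)) = 15.5242
d((15, -4), (-3, 17)) = 27.6586
d((15, -4), (16, -8)) = 4.1231 <-- minimum
d((15, -4), (-18, 4)) = 33.9559
d((-3, 17), (16, -8)) = 31.4006
d((-3, 17), (-18, 4)) = 19.8494
d((16, -8), (-18, 4)) = 36.0555

Closest pair: (15, -4) and (16, -8) with distance 4.1231

The closest pair is (15, -4) and (16, -8) with Euclidean distance 4.1231. For 7 points, brute-force pairwise comparison is shown above. For large n, the divide-and-conquer algorithm (sort by x, recurse on halves, check the dividing strip) achieves O(n log n).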